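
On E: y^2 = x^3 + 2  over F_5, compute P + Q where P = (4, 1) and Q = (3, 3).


P != Q, so use the chord formula.
s = (y2 - y1) / (x2 - x1) = (2) / (4) mod 5 = 3
x3 = s^2 - x1 - x2 mod 5 = 3^2 - 4 - 3 = 2
y3 = s (x1 - x3) - y1 mod 5 = 3 * (4 - 2) - 1 = 0

P + Q = (2, 0)


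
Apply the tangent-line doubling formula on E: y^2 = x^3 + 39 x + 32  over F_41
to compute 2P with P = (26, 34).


Doubling: s = (3 x1^2 + a) / (2 y1)
s = (3*26^2 + 39) / (2*34) mod 41 = 31
x3 = s^2 - 2 x1 mod 41 = 31^2 - 2*26 = 7
y3 = s (x1 - x3) - y1 mod 41 = 31 * (26 - 7) - 34 = 22

2P = (7, 22)


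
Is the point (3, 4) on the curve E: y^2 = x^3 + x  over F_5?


Check whether y^2 = x^3 + 1 x + 0 (mod 5) for (x, y) = (3, 4).
LHS: y^2 = 4^2 mod 5 = 1
RHS: x^3 + 1 x + 0 = 3^3 + 1*3 + 0 mod 5 = 0
LHS != RHS

No, not on the curve


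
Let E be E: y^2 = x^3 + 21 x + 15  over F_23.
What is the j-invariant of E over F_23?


Delta = -16(4 a^3 + 27 b^2) mod 23 = 4
-1728 * (4 a)^3 = -1728 * (4*21)^3 mod 23 = 18
j = 18 * 4^(-1) mod 23 = 16

j = 16 (mod 23)


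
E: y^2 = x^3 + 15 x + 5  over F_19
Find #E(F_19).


For each x in F_19, count y with y^2 = x^3 + 15 x + 5 mod 19:
  x = 0: RHS = 5, y in [9, 10]  -> 2 point(s)
  x = 2: RHS = 5, y in [9, 10]  -> 2 point(s)
  x = 3: RHS = 1, y in [1, 18]  -> 2 point(s)
  x = 6: RHS = 7, y in [8, 11]  -> 2 point(s)
  x = 7: RHS = 16, y in [4, 15]  -> 2 point(s)
  x = 11: RHS = 0, y in [0]  -> 1 point(s)
  x = 16: RHS = 9, y in [3, 16]  -> 2 point(s)
  x = 17: RHS = 5, y in [9, 10]  -> 2 point(s)
Affine points: 15. Add the point at infinity: total = 16.

#E(F_19) = 16


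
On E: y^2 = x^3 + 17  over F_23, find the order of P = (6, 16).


Compute successive multiples of P until we hit O:
  1P = (6, 16)
  2P = (17, 13)
  3P = (13, 11)
  4P = (20, 17)
  5P = (22, 19)
  6P = (21, 20)
  7P = (2, 5)
  8P = (1, 15)
  ... (continuing to 24P)
  24P = O

ord(P) = 24


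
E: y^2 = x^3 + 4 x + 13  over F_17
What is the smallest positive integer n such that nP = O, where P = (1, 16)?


Compute successive multiples of P until we hit O:
  1P = (1, 16)
  2P = (6, 10)
  3P = (6, 7)
  4P = (1, 1)
  5P = O

ord(P) = 5


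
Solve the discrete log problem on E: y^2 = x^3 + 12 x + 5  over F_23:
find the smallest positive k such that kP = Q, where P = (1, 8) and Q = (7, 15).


Enumerate multiples of P until we hit Q = (7, 15):
  1P = (1, 8)
  2P = (4, 5)
  3P = (19, 10)
  4P = (5, 12)
  5P = (18, 21)
  6P = (17, 19)
  7P = (7, 8)
  8P = (15, 15)
  9P = (13, 9)
  10P = (13, 14)
  11P = (15, 8)
  12P = (7, 15)
Match found at i = 12.

k = 12


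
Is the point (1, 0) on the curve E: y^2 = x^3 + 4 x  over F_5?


Check whether y^2 = x^3 + 4 x + 0 (mod 5) for (x, y) = (1, 0).
LHS: y^2 = 0^2 mod 5 = 0
RHS: x^3 + 4 x + 0 = 1^3 + 4*1 + 0 mod 5 = 0
LHS = RHS

Yes, on the curve


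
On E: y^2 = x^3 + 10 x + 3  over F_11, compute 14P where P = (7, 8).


k = 14 = 1110_2 (binary, LSB first: 0111)
Double-and-add from P = (7, 8):
  bit 0 = 0: acc unchanged = O
  bit 1 = 1: acc = O + (0, 5) = (0, 5)
  bit 2 = 1: acc = (0, 5) + (1, 5) = (10, 6)
  bit 3 = 1: acc = (10, 6) + (2, 8) = (8, 10)

14P = (8, 10)


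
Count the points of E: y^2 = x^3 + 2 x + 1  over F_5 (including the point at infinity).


For each x in F_5, count y with y^2 = x^3 + 2 x + 1 mod 5:
  x = 0: RHS = 1, y in [1, 4]  -> 2 point(s)
  x = 1: RHS = 4, y in [2, 3]  -> 2 point(s)
  x = 3: RHS = 4, y in [2, 3]  -> 2 point(s)
Affine points: 6. Add the point at infinity: total = 7.

#E(F_5) = 7


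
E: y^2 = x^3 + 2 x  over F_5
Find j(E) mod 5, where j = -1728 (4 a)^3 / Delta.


Delta = -16(4 a^3 + 27 b^2) mod 5 = 3
-1728 * (4 a)^3 = -1728 * (4*2)^3 mod 5 = 4
j = 4 * 3^(-1) mod 5 = 3

j = 3 (mod 5)


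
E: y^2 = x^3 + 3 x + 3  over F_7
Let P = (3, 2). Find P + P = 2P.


Doubling: s = (3 x1^2 + a) / (2 y1)
s = (3*3^2 + 3) / (2*2) mod 7 = 4
x3 = s^2 - 2 x1 mod 7 = 4^2 - 2*3 = 3
y3 = s (x1 - x3) - y1 mod 7 = 4 * (3 - 3) - 2 = 5

2P = (3, 5)


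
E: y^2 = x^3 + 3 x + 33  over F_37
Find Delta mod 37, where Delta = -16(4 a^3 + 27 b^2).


4 a^3 + 27 b^2 = 4*3^3 + 27*33^2 = 108 + 29403 = 29511
Delta = -16 * (29511) = -472176
Delta mod 37 = 18

Delta = 18 (mod 37)


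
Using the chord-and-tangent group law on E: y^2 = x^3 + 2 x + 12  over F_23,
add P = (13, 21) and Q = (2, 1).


P != Q, so use the chord formula.
s = (y2 - y1) / (x2 - x1) = (3) / (12) mod 23 = 6
x3 = s^2 - x1 - x2 mod 23 = 6^2 - 13 - 2 = 21
y3 = s (x1 - x3) - y1 mod 23 = 6 * (13 - 21) - 21 = 0

P + Q = (21, 0)


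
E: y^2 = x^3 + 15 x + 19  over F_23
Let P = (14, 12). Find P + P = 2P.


Doubling: s = (3 x1^2 + a) / (2 y1)
s = (3*14^2 + 15) / (2*12) mod 23 = 5
x3 = s^2 - 2 x1 mod 23 = 5^2 - 2*14 = 20
y3 = s (x1 - x3) - y1 mod 23 = 5 * (14 - 20) - 12 = 4

2P = (20, 4)


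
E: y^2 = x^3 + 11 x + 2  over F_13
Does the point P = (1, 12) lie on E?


Check whether y^2 = x^3 + 11 x + 2 (mod 13) for (x, y) = (1, 12).
LHS: y^2 = 12^2 mod 13 = 1
RHS: x^3 + 11 x + 2 = 1^3 + 11*1 + 2 mod 13 = 1
LHS = RHS

Yes, on the curve


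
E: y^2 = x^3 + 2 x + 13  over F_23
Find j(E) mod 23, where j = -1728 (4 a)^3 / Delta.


Delta = -16(4 a^3 + 27 b^2) mod 23 = 11
-1728 * (4 a)^3 = -1728 * (4*2)^3 mod 23 = 5
j = 5 * 11^(-1) mod 23 = 13

j = 13 (mod 23)


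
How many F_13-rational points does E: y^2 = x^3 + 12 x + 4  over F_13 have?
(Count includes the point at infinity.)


For each x in F_13, count y with y^2 = x^3 + 12 x + 4 mod 13:
  x = 0: RHS = 4, y in [2, 11]  -> 2 point(s)
  x = 1: RHS = 4, y in [2, 11]  -> 2 point(s)
  x = 2: RHS = 10, y in [6, 7]  -> 2 point(s)
  x = 4: RHS = 12, y in [5, 8]  -> 2 point(s)
  x = 8: RHS = 1, y in [1, 12]  -> 2 point(s)
  x = 9: RHS = 9, y in [3, 10]  -> 2 point(s)
  x = 12: RHS = 4, y in [2, 11]  -> 2 point(s)
Affine points: 14. Add the point at infinity: total = 15.

#E(F_13) = 15


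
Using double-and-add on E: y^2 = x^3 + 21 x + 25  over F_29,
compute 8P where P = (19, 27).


k = 8 = 1000_2 (binary, LSB first: 0001)
Double-and-add from P = (19, 27):
  bit 0 = 0: acc unchanged = O
  bit 1 = 0: acc unchanged = O
  bit 2 = 0: acc unchanged = O
  bit 3 = 1: acc = O + (18, 0) = (18, 0)

8P = (18, 0)


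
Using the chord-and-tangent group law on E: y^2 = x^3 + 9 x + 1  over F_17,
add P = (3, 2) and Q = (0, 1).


P != Q, so use the chord formula.
s = (y2 - y1) / (x2 - x1) = (16) / (14) mod 17 = 6
x3 = s^2 - x1 - x2 mod 17 = 6^2 - 3 - 0 = 16
y3 = s (x1 - x3) - y1 mod 17 = 6 * (3 - 16) - 2 = 5

P + Q = (16, 5)


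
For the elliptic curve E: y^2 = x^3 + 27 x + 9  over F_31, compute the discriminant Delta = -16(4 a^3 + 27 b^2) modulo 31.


4 a^3 + 27 b^2 = 4*27^3 + 27*9^2 = 78732 + 2187 = 80919
Delta = -16 * (80919) = -1294704
Delta mod 31 = 11

Delta = 11 (mod 31)


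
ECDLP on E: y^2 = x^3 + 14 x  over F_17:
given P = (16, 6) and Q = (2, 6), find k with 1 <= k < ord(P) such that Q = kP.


Enumerate multiples of P until we hit Q = (2, 6):
  1P = (16, 6)
  2P = (2, 11)
  3P = (15, 7)
  4P = (4, 16)
  5P = (1, 7)
  6P = (13, 4)
  7P = (13, 13)
  8P = (1, 10)
  9P = (4, 1)
  10P = (15, 10)
  11P = (2, 6)
Match found at i = 11.

k = 11


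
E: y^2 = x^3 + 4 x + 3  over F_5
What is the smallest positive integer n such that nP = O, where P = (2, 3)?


Compute successive multiples of P until we hit O:
  1P = (2, 3)
  2P = (2, 2)
  3P = O

ord(P) = 3


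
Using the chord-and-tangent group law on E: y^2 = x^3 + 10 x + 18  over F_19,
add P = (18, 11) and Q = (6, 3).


P != Q, so use the chord formula.
s = (y2 - y1) / (x2 - x1) = (11) / (7) mod 19 = 7
x3 = s^2 - x1 - x2 mod 19 = 7^2 - 18 - 6 = 6
y3 = s (x1 - x3) - y1 mod 19 = 7 * (18 - 6) - 11 = 16

P + Q = (6, 16)


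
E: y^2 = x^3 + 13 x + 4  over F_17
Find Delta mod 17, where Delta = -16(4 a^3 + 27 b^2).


4 a^3 + 27 b^2 = 4*13^3 + 27*4^2 = 8788 + 432 = 9220
Delta = -16 * (9220) = -147520
Delta mod 17 = 6

Delta = 6 (mod 17)


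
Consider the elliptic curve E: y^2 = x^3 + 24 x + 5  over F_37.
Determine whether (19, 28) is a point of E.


Check whether y^2 = x^3 + 24 x + 5 (mod 37) for (x, y) = (19, 28).
LHS: y^2 = 28^2 mod 37 = 7
RHS: x^3 + 24 x + 5 = 19^3 + 24*19 + 5 mod 37 = 31
LHS != RHS

No, not on the curve


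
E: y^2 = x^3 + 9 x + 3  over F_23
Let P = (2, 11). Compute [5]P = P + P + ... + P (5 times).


k = 5 = 101_2 (binary, LSB first: 101)
Double-and-add from P = (2, 11):
  bit 0 = 1: acc = O + (2, 11) = (2, 11)
  bit 1 = 0: acc unchanged = (2, 11)
  bit 2 = 1: acc = (2, 11) + (1, 6) = (22, 4)

5P = (22, 4)


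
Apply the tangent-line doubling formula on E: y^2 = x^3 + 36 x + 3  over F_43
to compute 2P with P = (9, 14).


Doubling: s = (3 x1^2 + a) / (2 y1)
s = (3*9^2 + 36) / (2*14) mod 43 = 33
x3 = s^2 - 2 x1 mod 43 = 33^2 - 2*9 = 39
y3 = s (x1 - x3) - y1 mod 43 = 33 * (9 - 39) - 14 = 28

2P = (39, 28)


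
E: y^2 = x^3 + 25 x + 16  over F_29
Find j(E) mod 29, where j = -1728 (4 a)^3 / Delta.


Delta = -16(4 a^3 + 27 b^2) mod 29 = 21
-1728 * (4 a)^3 = -1728 * (4*25)^3 mod 29 = 3
j = 3 * 21^(-1) mod 29 = 25

j = 25 (mod 29)


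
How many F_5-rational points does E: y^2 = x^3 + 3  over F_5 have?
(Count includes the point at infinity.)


For each x in F_5, count y with y^2 = x^3 + 0 x + 3 mod 5:
  x = 1: RHS = 4, y in [2, 3]  -> 2 point(s)
  x = 2: RHS = 1, y in [1, 4]  -> 2 point(s)
  x = 3: RHS = 0, y in [0]  -> 1 point(s)
Affine points: 5. Add the point at infinity: total = 6.

#E(F_5) = 6


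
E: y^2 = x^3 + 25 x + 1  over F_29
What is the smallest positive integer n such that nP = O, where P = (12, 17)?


Compute successive multiples of P until we hit O:
  1P = (12, 17)
  2P = (0, 1)
  3P = (22, 18)
  4P = (4, 7)
  5P = (20, 2)
  6P = (20, 27)
  7P = (4, 22)
  8P = (22, 11)
  ... (continuing to 11P)
  11P = O

ord(P) = 11


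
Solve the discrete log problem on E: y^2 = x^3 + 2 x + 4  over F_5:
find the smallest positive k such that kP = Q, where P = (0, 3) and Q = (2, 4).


Enumerate multiples of P until we hit Q = (2, 4):
  1P = (0, 3)
  2P = (4, 4)
  3P = (2, 4)
Match found at i = 3.

k = 3


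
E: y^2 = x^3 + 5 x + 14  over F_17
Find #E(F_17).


For each x in F_17, count y with y^2 = x^3 + 5 x + 14 mod 17:
  x = 2: RHS = 15, y in [7, 10]  -> 2 point(s)
  x = 4: RHS = 13, y in [8, 9]  -> 2 point(s)
  x = 7: RHS = 1, y in [1, 16]  -> 2 point(s)
  x = 12: RHS = 0, y in [0]  -> 1 point(s)
  x = 13: RHS = 15, y in [7, 10]  -> 2 point(s)
  x = 15: RHS = 13, y in [8, 9]  -> 2 point(s)
  x = 16: RHS = 8, y in [5, 12]  -> 2 point(s)
Affine points: 13. Add the point at infinity: total = 14.

#E(F_17) = 14


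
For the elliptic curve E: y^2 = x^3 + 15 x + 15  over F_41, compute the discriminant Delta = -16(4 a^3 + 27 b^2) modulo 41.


4 a^3 + 27 b^2 = 4*15^3 + 27*15^2 = 13500 + 6075 = 19575
Delta = -16 * (19575) = -313200
Delta mod 41 = 40

Delta = 40 (mod 41)


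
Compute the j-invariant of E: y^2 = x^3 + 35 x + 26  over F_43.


Delta = -16(4 a^3 + 27 b^2) mod 43 = 26
-1728 * (4 a)^3 = -1728 * (4*35)^3 mod 43 = 16
j = 16 * 26^(-1) mod 43 = 37

j = 37 (mod 43)


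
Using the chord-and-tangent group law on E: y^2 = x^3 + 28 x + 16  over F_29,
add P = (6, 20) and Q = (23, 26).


P != Q, so use the chord formula.
s = (y2 - y1) / (x2 - x1) = (6) / (17) mod 29 = 14
x3 = s^2 - x1 - x2 mod 29 = 14^2 - 6 - 23 = 22
y3 = s (x1 - x3) - y1 mod 29 = 14 * (6 - 22) - 20 = 17

P + Q = (22, 17)


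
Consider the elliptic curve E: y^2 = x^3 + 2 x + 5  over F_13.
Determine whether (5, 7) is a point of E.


Check whether y^2 = x^3 + 2 x + 5 (mod 13) for (x, y) = (5, 7).
LHS: y^2 = 7^2 mod 13 = 10
RHS: x^3 + 2 x + 5 = 5^3 + 2*5 + 5 mod 13 = 10
LHS = RHS

Yes, on the curve


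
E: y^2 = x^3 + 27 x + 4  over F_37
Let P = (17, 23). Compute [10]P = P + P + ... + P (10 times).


k = 10 = 1010_2 (binary, LSB first: 0101)
Double-and-add from P = (17, 23):
  bit 0 = 0: acc unchanged = O
  bit 1 = 1: acc = O + (24, 34) = (24, 34)
  bit 2 = 0: acc unchanged = (24, 34)
  bit 3 = 1: acc = (24, 34) + (4, 19) = (35, 4)

10P = (35, 4)


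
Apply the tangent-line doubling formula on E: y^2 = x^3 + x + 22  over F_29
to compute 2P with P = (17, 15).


Doubling: s = (3 x1^2 + a) / (2 y1)
s = (3*17^2 + 1) / (2*15) mod 29 = 27
x3 = s^2 - 2 x1 mod 29 = 27^2 - 2*17 = 28
y3 = s (x1 - x3) - y1 mod 29 = 27 * (17 - 28) - 15 = 7

2P = (28, 7)


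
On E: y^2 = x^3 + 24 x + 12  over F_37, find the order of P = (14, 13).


Compute successive multiples of P until we hit O:
  1P = (14, 13)
  2P = (12, 17)
  3P = (15, 26)
  4P = (29, 14)
  5P = (19, 36)
  6P = (0, 7)
  7P = (33, 0)
  8P = (0, 30)
  ... (continuing to 14P)
  14P = O

ord(P) = 14


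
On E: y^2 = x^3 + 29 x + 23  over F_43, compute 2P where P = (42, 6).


Doubling: s = (3 x1^2 + a) / (2 y1)
s = (3*42^2 + 29) / (2*6) mod 43 = 17
x3 = s^2 - 2 x1 mod 43 = 17^2 - 2*42 = 33
y3 = s (x1 - x3) - y1 mod 43 = 17 * (42 - 33) - 6 = 18

2P = (33, 18)


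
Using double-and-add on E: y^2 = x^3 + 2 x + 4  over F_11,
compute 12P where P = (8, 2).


k = 12 = 1100_2 (binary, LSB first: 0011)
Double-and-add from P = (8, 2):
  bit 0 = 0: acc unchanged = O
  bit 1 = 0: acc unchanged = O
  bit 2 = 1: acc = O + (9, 5) = (9, 5)
  bit 3 = 1: acc = (9, 5) + (2, 7) = (3, 9)

12P = (3, 9)


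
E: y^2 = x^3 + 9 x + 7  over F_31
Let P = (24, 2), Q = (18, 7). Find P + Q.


P != Q, so use the chord formula.
s = (y2 - y1) / (x2 - x1) = (5) / (25) mod 31 = 25
x3 = s^2 - x1 - x2 mod 31 = 25^2 - 24 - 18 = 25
y3 = s (x1 - x3) - y1 mod 31 = 25 * (24 - 25) - 2 = 4

P + Q = (25, 4)


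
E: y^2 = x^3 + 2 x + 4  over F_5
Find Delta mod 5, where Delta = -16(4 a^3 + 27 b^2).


4 a^3 + 27 b^2 = 4*2^3 + 27*4^2 = 32 + 432 = 464
Delta = -16 * (464) = -7424
Delta mod 5 = 1

Delta = 1 (mod 5)


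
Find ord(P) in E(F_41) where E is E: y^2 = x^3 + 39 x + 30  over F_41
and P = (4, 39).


Compute successive multiples of P until we hit O:
  1P = (4, 39)
  2P = (32, 37)
  3P = (14, 32)
  4P = (28, 27)
  5P = (40, 20)
  6P = (18, 39)
  7P = (19, 2)
  8P = (27, 15)
  ... (continuing to 31P)
  31P = O

ord(P) = 31


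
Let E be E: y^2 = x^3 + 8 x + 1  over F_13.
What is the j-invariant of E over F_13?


Delta = -16(4 a^3 + 27 b^2) mod 13 = 2
-1728 * (4 a)^3 = -1728 * (4*8)^3 mod 13 = 8
j = 8 * 2^(-1) mod 13 = 4

j = 4 (mod 13)


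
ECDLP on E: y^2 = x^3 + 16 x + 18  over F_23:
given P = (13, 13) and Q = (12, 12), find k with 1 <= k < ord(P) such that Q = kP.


Enumerate multiples of P until we hit Q = (12, 12):
  1P = (13, 13)
  2P = (1, 9)
  3P = (4, 13)
  4P = (6, 10)
  5P = (7, 6)
  6P = (5, 4)
  7P = (21, 1)
  8P = (20, 9)
  9P = (3, 1)
  10P = (2, 14)
  11P = (12, 12)
Match found at i = 11.

k = 11


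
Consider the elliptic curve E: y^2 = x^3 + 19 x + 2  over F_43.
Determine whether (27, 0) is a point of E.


Check whether y^2 = x^3 + 19 x + 2 (mod 43) for (x, y) = (27, 0).
LHS: y^2 = 0^2 mod 43 = 0
RHS: x^3 + 19 x + 2 = 27^3 + 19*27 + 2 mod 43 = 31
LHS != RHS

No, not on the curve


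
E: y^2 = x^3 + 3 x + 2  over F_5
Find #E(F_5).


For each x in F_5, count y with y^2 = x^3 + 3 x + 2 mod 5:
  x = 1: RHS = 1, y in [1, 4]  -> 2 point(s)
  x = 2: RHS = 1, y in [1, 4]  -> 2 point(s)
Affine points: 4. Add the point at infinity: total = 5.

#E(F_5) = 5


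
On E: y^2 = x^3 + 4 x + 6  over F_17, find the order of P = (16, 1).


Compute successive multiples of P until we hit O:
  1P = (16, 1)
  2P = (10, 3)
  3P = (10, 14)
  4P = (16, 16)
  5P = O

ord(P) = 5


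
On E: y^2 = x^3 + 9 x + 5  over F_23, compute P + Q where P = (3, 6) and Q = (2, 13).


P != Q, so use the chord formula.
s = (y2 - y1) / (x2 - x1) = (7) / (22) mod 23 = 16
x3 = s^2 - x1 - x2 mod 23 = 16^2 - 3 - 2 = 21
y3 = s (x1 - x3) - y1 mod 23 = 16 * (3 - 21) - 6 = 5

P + Q = (21, 5)


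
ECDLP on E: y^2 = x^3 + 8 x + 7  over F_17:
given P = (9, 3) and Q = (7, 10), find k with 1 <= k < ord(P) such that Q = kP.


Enumerate multiples of P until we hit Q = (7, 10):
  1P = (9, 3)
  2P = (7, 7)
  3P = (5, 6)
  4P = (11, 7)
  5P = (1, 13)
  6P = (16, 10)
  7P = (10, 13)
  8P = (13, 8)
  9P = (4, 16)
  10P = (6, 13)
  11P = (15, 0)
  12P = (6, 4)
  13P = (4, 1)
  14P = (13, 9)
  15P = (10, 4)
  16P = (16, 7)
  17P = (1, 4)
  18P = (11, 10)
  19P = (5, 11)
  20P = (7, 10)
Match found at i = 20.

k = 20


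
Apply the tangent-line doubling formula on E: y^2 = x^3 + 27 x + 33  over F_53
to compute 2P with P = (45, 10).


Doubling: s = (3 x1^2 + a) / (2 y1)
s = (3*45^2 + 27) / (2*10) mod 53 = 3
x3 = s^2 - 2 x1 mod 53 = 3^2 - 2*45 = 25
y3 = s (x1 - x3) - y1 mod 53 = 3 * (45 - 25) - 10 = 50

2P = (25, 50)


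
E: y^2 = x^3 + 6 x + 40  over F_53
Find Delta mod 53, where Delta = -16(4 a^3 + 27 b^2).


4 a^3 + 27 b^2 = 4*6^3 + 27*40^2 = 864 + 43200 = 44064
Delta = -16 * (44064) = -705024
Delta mod 53 = 35

Delta = 35 (mod 53)


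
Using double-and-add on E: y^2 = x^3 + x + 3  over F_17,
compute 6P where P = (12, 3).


k = 6 = 110_2 (binary, LSB first: 011)
Double-and-add from P = (12, 3):
  bit 0 = 0: acc unchanged = O
  bit 1 = 1: acc = O + (8, 8) = (8, 8)
  bit 2 = 1: acc = (8, 8) + (3, 13) = (7, 8)

6P = (7, 8)


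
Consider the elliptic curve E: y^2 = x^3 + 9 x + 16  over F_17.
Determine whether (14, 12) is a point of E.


Check whether y^2 = x^3 + 9 x + 16 (mod 17) for (x, y) = (14, 12).
LHS: y^2 = 12^2 mod 17 = 8
RHS: x^3 + 9 x + 16 = 14^3 + 9*14 + 16 mod 17 = 13
LHS != RHS

No, not on the curve


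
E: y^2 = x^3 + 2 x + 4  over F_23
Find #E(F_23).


For each x in F_23, count y with y^2 = x^3 + 2 x + 4 mod 23:
  x = 0: RHS = 4, y in [2, 21]  -> 2 point(s)
  x = 2: RHS = 16, y in [4, 19]  -> 2 point(s)
  x = 5: RHS = 1, y in [1, 22]  -> 2 point(s)
  x = 6: RHS = 2, y in [5, 18]  -> 2 point(s)
  x = 7: RHS = 16, y in [4, 19]  -> 2 point(s)
  x = 8: RHS = 3, y in [7, 16]  -> 2 point(s)
  x = 10: RHS = 12, y in [9, 14]  -> 2 point(s)
  x = 11: RHS = 0, y in [0]  -> 1 point(s)
  x = 12: RHS = 8, y in [10, 13]  -> 2 point(s)
  x = 14: RHS = 16, y in [4, 19]  -> 2 point(s)
  x = 17: RHS = 6, y in [11, 12]  -> 2 point(s)
  x = 19: RHS = 1, y in [1, 22]  -> 2 point(s)
  x = 22: RHS = 1, y in [1, 22]  -> 2 point(s)
Affine points: 25. Add the point at infinity: total = 26.

#E(F_23) = 26


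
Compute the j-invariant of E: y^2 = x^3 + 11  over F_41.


Delta = -16(4 a^3 + 27 b^2) mod 41 = 3
-1728 * (4 a)^3 = -1728 * (4*0)^3 mod 41 = 0
j = 0 * 3^(-1) mod 41 = 0

j = 0 (mod 41)


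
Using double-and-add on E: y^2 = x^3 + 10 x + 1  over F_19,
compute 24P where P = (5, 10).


k = 24 = 11000_2 (binary, LSB first: 00011)
Double-and-add from P = (5, 10):
  bit 0 = 0: acc unchanged = O
  bit 1 = 0: acc unchanged = O
  bit 2 = 0: acc unchanged = O
  bit 3 = 1: acc = O + (12, 14) = (12, 14)
  bit 4 = 1: acc = (12, 14) + (0, 18) = (5, 9)

24P = (5, 9)


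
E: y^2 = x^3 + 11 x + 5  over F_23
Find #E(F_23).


For each x in F_23, count y with y^2 = x^3 + 11 x + 5 mod 23:
  x = 2: RHS = 12, y in [9, 14]  -> 2 point(s)
  x = 5: RHS = 1, y in [1, 22]  -> 2 point(s)
  x = 11: RHS = 8, y in [10, 13]  -> 2 point(s)
  x = 12: RHS = 2, y in [5, 18]  -> 2 point(s)
  x = 15: RHS = 3, y in [7, 16]  -> 2 point(s)
  x = 18: RHS = 9, y in [3, 20]  -> 2 point(s)
  x = 19: RHS = 12, y in [9, 14]  -> 2 point(s)
  x = 22: RHS = 16, y in [4, 19]  -> 2 point(s)
Affine points: 16. Add the point at infinity: total = 17.

#E(F_23) = 17


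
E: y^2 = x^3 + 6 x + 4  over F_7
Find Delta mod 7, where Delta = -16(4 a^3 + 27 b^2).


4 a^3 + 27 b^2 = 4*6^3 + 27*4^2 = 864 + 432 = 1296
Delta = -16 * (1296) = -20736
Delta mod 7 = 5

Delta = 5 (mod 7)


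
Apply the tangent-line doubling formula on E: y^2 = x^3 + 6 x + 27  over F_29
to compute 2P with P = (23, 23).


Doubling: s = (3 x1^2 + a) / (2 y1)
s = (3*23^2 + 6) / (2*23) mod 29 = 5
x3 = s^2 - 2 x1 mod 29 = 5^2 - 2*23 = 8
y3 = s (x1 - x3) - y1 mod 29 = 5 * (23 - 8) - 23 = 23

2P = (8, 23)


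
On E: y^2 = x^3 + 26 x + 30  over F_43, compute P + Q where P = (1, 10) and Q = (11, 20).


P != Q, so use the chord formula.
s = (y2 - y1) / (x2 - x1) = (10) / (10) mod 43 = 1
x3 = s^2 - x1 - x2 mod 43 = 1^2 - 1 - 11 = 32
y3 = s (x1 - x3) - y1 mod 43 = 1 * (1 - 32) - 10 = 2

P + Q = (32, 2)


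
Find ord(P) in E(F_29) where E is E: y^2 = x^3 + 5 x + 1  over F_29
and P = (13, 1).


Compute successive multiples of P until we hit O:
  1P = (13, 1)
  2P = (28, 16)
  3P = (18, 23)
  4P = (22, 0)
  5P = (18, 6)
  6P = (28, 13)
  7P = (13, 28)
  8P = O

ord(P) = 8


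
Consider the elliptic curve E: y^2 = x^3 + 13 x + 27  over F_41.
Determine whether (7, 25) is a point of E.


Check whether y^2 = x^3 + 13 x + 27 (mod 41) for (x, y) = (7, 25).
LHS: y^2 = 25^2 mod 41 = 10
RHS: x^3 + 13 x + 27 = 7^3 + 13*7 + 27 mod 41 = 10
LHS = RHS

Yes, on the curve


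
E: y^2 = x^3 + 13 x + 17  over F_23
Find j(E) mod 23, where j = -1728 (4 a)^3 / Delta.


Delta = -16(4 a^3 + 27 b^2) mod 23 = 10
-1728 * (4 a)^3 = -1728 * (4*13)^3 mod 23 = 19
j = 19 * 10^(-1) mod 23 = 18

j = 18 (mod 23)


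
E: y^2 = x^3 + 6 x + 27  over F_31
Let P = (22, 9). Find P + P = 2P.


Doubling: s = (3 x1^2 + a) / (2 y1)
s = (3*22^2 + 6) / (2*9) mod 31 = 19
x3 = s^2 - 2 x1 mod 31 = 19^2 - 2*22 = 7
y3 = s (x1 - x3) - y1 mod 31 = 19 * (22 - 7) - 9 = 28

2P = (7, 28)


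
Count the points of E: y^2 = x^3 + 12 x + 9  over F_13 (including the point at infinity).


For each x in F_13, count y with y^2 = x^3 + 12 x + 9 mod 13:
  x = 0: RHS = 9, y in [3, 10]  -> 2 point(s)
  x = 1: RHS = 9, y in [3, 10]  -> 2 point(s)
  x = 4: RHS = 4, y in [2, 11]  -> 2 point(s)
  x = 5: RHS = 12, y in [5, 8]  -> 2 point(s)
  x = 9: RHS = 1, y in [1, 12]  -> 2 point(s)
  x = 11: RHS = 3, y in [4, 9]  -> 2 point(s)
  x = 12: RHS = 9, y in [3, 10]  -> 2 point(s)
Affine points: 14. Add the point at infinity: total = 15.

#E(F_13) = 15


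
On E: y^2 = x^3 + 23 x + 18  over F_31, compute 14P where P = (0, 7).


k = 14 = 1110_2 (binary, LSB first: 0111)
Double-and-add from P = (0, 7):
  bit 0 = 0: acc unchanged = O
  bit 1 = 1: acc = O + (25, 25) = (25, 25)
  bit 2 = 1: acc = (25, 25) + (16, 24) = (8, 1)
  bit 3 = 1: acc = (8, 1) + (6, 0) = (25, 6)

14P = (25, 6)


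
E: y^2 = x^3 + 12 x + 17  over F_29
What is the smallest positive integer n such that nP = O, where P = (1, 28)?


Compute successive multiples of P until we hit O:
  1P = (1, 28)
  2P = (18, 27)
  3P = (9, 10)
  4P = (15, 18)
  5P = (7, 26)
  6P = (5, 12)
  7P = (10, 8)
  8P = (19, 12)
  ... (continuing to 20P)
  20P = O

ord(P) = 20


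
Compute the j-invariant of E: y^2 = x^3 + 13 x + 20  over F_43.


Delta = -16(4 a^3 + 27 b^2) mod 43 = 19
-1728 * (4 a)^3 = -1728 * (4*13)^3 mod 43 = 16
j = 16 * 19^(-1) mod 43 = 28

j = 28 (mod 43)


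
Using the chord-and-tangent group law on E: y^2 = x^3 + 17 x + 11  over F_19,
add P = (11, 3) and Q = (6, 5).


P != Q, so use the chord formula.
s = (y2 - y1) / (x2 - x1) = (2) / (14) mod 19 = 11
x3 = s^2 - x1 - x2 mod 19 = 11^2 - 11 - 6 = 9
y3 = s (x1 - x3) - y1 mod 19 = 11 * (11 - 9) - 3 = 0

P + Q = (9, 0)


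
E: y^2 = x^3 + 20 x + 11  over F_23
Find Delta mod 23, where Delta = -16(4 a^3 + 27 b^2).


4 a^3 + 27 b^2 = 4*20^3 + 27*11^2 = 32000 + 3267 = 35267
Delta = -16 * (35267) = -564272
Delta mod 23 = 10

Delta = 10 (mod 23)


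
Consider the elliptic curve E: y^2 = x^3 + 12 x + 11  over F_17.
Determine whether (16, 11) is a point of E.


Check whether y^2 = x^3 + 12 x + 11 (mod 17) for (x, y) = (16, 11).
LHS: y^2 = 11^2 mod 17 = 2
RHS: x^3 + 12 x + 11 = 16^3 + 12*16 + 11 mod 17 = 15
LHS != RHS

No, not on the curve


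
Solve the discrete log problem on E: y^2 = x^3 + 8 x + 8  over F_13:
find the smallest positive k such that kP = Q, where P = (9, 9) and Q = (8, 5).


Enumerate multiples of P until we hit Q = (8, 5):
  1P = (9, 9)
  2P = (5, 2)
  3P = (11, 7)
  4P = (7, 2)
  5P = (6, 8)
  6P = (1, 11)
  7P = (12, 8)
  8P = (8, 8)
  9P = (10, 3)
  10P = (4, 0)
  11P = (10, 10)
  12P = (8, 5)
Match found at i = 12.

k = 12


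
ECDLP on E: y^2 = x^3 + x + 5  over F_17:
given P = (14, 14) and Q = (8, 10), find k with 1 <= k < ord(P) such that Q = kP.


Enumerate multiples of P until we hit Q = (8, 10):
  1P = (14, 14)
  2P = (7, 10)
  3P = (5, 13)
  4P = (2, 10)
  5P = (3, 1)
  6P = (8, 7)
  7P = (11, 15)
  8P = (11, 2)
  9P = (8, 10)
Match found at i = 9.

k = 9


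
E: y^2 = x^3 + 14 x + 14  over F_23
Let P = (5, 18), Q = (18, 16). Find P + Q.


P != Q, so use the chord formula.
s = (y2 - y1) / (x2 - x1) = (21) / (13) mod 23 = 14
x3 = s^2 - x1 - x2 mod 23 = 14^2 - 5 - 18 = 12
y3 = s (x1 - x3) - y1 mod 23 = 14 * (5 - 12) - 18 = 22

P + Q = (12, 22)


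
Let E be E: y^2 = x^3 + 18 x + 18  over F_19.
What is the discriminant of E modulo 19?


4 a^3 + 27 b^2 = 4*18^3 + 27*18^2 = 23328 + 8748 = 32076
Delta = -16 * (32076) = -513216
Delta mod 19 = 12

Delta = 12 (mod 19)


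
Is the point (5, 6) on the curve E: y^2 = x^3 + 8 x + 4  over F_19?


Check whether y^2 = x^3 + 8 x + 4 (mod 19) for (x, y) = (5, 6).
LHS: y^2 = 6^2 mod 19 = 17
RHS: x^3 + 8 x + 4 = 5^3 + 8*5 + 4 mod 19 = 17
LHS = RHS

Yes, on the curve


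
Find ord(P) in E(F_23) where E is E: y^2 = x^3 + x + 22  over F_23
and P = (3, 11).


Compute successive multiples of P until we hit O:
  1P = (3, 11)
  2P = (19, 0)
  3P = (3, 12)
  4P = O

ord(P) = 4


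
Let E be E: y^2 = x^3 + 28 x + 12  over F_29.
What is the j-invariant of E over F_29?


Delta = -16(4 a^3 + 27 b^2) mod 29 = 3
-1728 * (4 a)^3 = -1728 * (4*28)^3 mod 29 = 15
j = 15 * 3^(-1) mod 29 = 5

j = 5 (mod 29)


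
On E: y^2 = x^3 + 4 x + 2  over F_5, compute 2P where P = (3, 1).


k = 2 = 10_2 (binary, LSB first: 01)
Double-and-add from P = (3, 1):
  bit 0 = 0: acc unchanged = O
  bit 1 = 1: acc = O + (3, 4) = (3, 4)

2P = (3, 4)


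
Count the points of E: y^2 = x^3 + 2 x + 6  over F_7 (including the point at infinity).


For each x in F_7, count y with y^2 = x^3 + 2 x + 6 mod 7:
  x = 1: RHS = 2, y in [3, 4]  -> 2 point(s)
  x = 2: RHS = 4, y in [2, 5]  -> 2 point(s)
  x = 3: RHS = 4, y in [2, 5]  -> 2 point(s)
  x = 4: RHS = 1, y in [1, 6]  -> 2 point(s)
  x = 5: RHS = 1, y in [1, 6]  -> 2 point(s)
Affine points: 10. Add the point at infinity: total = 11.

#E(F_7) = 11


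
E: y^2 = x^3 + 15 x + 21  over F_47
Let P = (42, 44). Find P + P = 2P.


Doubling: s = (3 x1^2 + a) / (2 y1)
s = (3*42^2 + 15) / (2*44) mod 47 = 32
x3 = s^2 - 2 x1 mod 47 = 32^2 - 2*42 = 0
y3 = s (x1 - x3) - y1 mod 47 = 32 * (42 - 0) - 44 = 31

2P = (0, 31)


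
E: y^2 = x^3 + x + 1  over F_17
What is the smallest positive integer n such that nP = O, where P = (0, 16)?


Compute successive multiples of P until we hit O:
  1P = (0, 16)
  2P = (13, 16)
  3P = (4, 1)
  4P = (9, 5)
  5P = (16, 13)
  6P = (10, 5)
  7P = (6, 11)
  8P = (15, 5)
  ... (continuing to 18P)
  18P = O

ord(P) = 18


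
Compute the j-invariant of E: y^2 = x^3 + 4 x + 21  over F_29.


Delta = -16(4 a^3 + 27 b^2) mod 29 = 11
-1728 * (4 a)^3 = -1728 * (4*4)^3 mod 29 = 26
j = 26 * 11^(-1) mod 29 = 5

j = 5 (mod 29)


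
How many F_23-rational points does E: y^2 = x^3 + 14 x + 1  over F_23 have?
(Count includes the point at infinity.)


For each x in F_23, count y with y^2 = x^3 + 14 x + 1 mod 23:
  x = 0: RHS = 1, y in [1, 22]  -> 2 point(s)
  x = 1: RHS = 16, y in [4, 19]  -> 2 point(s)
  x = 3: RHS = 1, y in [1, 22]  -> 2 point(s)
  x = 4: RHS = 6, y in [11, 12]  -> 2 point(s)
  x = 5: RHS = 12, y in [9, 14]  -> 2 point(s)
  x = 6: RHS = 2, y in [5, 18]  -> 2 point(s)
  x = 8: RHS = 4, y in [2, 21]  -> 2 point(s)
  x = 17: RHS = 0, y in [0]  -> 1 point(s)
  x = 18: RHS = 13, y in [6, 17]  -> 2 point(s)
  x = 20: RHS = 1, y in [1, 22]  -> 2 point(s)
  x = 22: RHS = 9, y in [3, 20]  -> 2 point(s)
Affine points: 21. Add the point at infinity: total = 22.

#E(F_23) = 22


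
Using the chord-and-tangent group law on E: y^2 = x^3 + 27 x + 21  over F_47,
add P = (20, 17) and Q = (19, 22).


P != Q, so use the chord formula.
s = (y2 - y1) / (x2 - x1) = (5) / (46) mod 47 = 42
x3 = s^2 - x1 - x2 mod 47 = 42^2 - 20 - 19 = 33
y3 = s (x1 - x3) - y1 mod 47 = 42 * (20 - 33) - 17 = 1

P + Q = (33, 1)


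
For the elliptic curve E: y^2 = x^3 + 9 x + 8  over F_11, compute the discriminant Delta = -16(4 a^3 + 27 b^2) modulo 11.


4 a^3 + 27 b^2 = 4*9^3 + 27*8^2 = 2916 + 1728 = 4644
Delta = -16 * (4644) = -74304
Delta mod 11 = 1

Delta = 1 (mod 11)


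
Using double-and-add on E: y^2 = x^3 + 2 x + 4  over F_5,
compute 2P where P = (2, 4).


k = 2 = 10_2 (binary, LSB first: 01)
Double-and-add from P = (2, 4):
  bit 0 = 0: acc unchanged = O
  bit 1 = 1: acc = O + (0, 2) = (0, 2)

2P = (0, 2)


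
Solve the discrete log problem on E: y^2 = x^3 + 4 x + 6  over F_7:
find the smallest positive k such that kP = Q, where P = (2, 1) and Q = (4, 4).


Enumerate multiples of P until we hit Q = (4, 4):
  1P = (2, 1)
  2P = (4, 4)
Match found at i = 2.

k = 2


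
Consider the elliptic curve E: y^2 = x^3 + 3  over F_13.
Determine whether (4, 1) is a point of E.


Check whether y^2 = x^3 + 0 x + 3 (mod 13) for (x, y) = (4, 1).
LHS: y^2 = 1^2 mod 13 = 1
RHS: x^3 + 0 x + 3 = 4^3 + 0*4 + 3 mod 13 = 2
LHS != RHS

No, not on the curve


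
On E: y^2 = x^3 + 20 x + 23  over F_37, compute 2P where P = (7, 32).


Doubling: s = (3 x1^2 + a) / (2 y1)
s = (3*7^2 + 20) / (2*32) mod 37 = 24
x3 = s^2 - 2 x1 mod 37 = 24^2 - 2*7 = 7
y3 = s (x1 - x3) - y1 mod 37 = 24 * (7 - 7) - 32 = 5

2P = (7, 5)


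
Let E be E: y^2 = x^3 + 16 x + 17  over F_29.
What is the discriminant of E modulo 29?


4 a^3 + 27 b^2 = 4*16^3 + 27*17^2 = 16384 + 7803 = 24187
Delta = -16 * (24187) = -386992
Delta mod 29 = 13

Delta = 13 (mod 29)


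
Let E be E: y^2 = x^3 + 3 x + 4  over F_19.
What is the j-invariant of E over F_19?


Delta = -16(4 a^3 + 27 b^2) mod 19 = 5
-1728 * (4 a)^3 = -1728 * (4*3)^3 mod 19 = 18
j = 18 * 5^(-1) mod 19 = 15

j = 15 (mod 19)


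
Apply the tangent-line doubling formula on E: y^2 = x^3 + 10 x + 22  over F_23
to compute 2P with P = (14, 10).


Doubling: s = (3 x1^2 + a) / (2 y1)
s = (3*14^2 + 10) / (2*10) mod 23 = 0
x3 = s^2 - 2 x1 mod 23 = 0^2 - 2*14 = 18
y3 = s (x1 - x3) - y1 mod 23 = 0 * (14 - 18) - 10 = 13

2P = (18, 13)


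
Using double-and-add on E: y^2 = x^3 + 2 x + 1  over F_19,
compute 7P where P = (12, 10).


k = 7 = 111_2 (binary, LSB first: 111)
Double-and-add from P = (12, 10):
  bit 0 = 1: acc = O + (12, 10) = (12, 10)
  bit 1 = 1: acc = (12, 10) + (4, 4) = (0, 18)
  bit 2 = 1: acc = (0, 18) + (18, 13) = (7, 4)

7P = (7, 4)


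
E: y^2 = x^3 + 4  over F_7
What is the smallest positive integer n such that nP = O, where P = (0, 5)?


Compute successive multiples of P until we hit O:
  1P = (0, 5)
  2P = (0, 2)
  3P = O

ord(P) = 3


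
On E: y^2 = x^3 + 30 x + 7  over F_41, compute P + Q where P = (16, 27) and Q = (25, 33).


P != Q, so use the chord formula.
s = (y2 - y1) / (x2 - x1) = (6) / (9) mod 41 = 28
x3 = s^2 - x1 - x2 mod 41 = 28^2 - 16 - 25 = 5
y3 = s (x1 - x3) - y1 mod 41 = 28 * (16 - 5) - 27 = 35

P + Q = (5, 35)


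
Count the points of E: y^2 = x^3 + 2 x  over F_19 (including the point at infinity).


For each x in F_19, count y with y^2 = x^3 + 2 x + 0 mod 19:
  x = 0: RHS = 0, y in [0]  -> 1 point(s)
  x = 6: RHS = 0, y in [0]  -> 1 point(s)
  x = 9: RHS = 6, y in [5, 14]  -> 2 point(s)
  x = 11: RHS = 4, y in [2, 17]  -> 2 point(s)
  x = 12: RHS = 4, y in [2, 17]  -> 2 point(s)
  x = 13: RHS = 0, y in [0]  -> 1 point(s)
  x = 14: RHS = 17, y in [6, 13]  -> 2 point(s)
  x = 15: RHS = 4, y in [2, 17]  -> 2 point(s)
  x = 16: RHS = 5, y in [9, 10]  -> 2 point(s)
  x = 17: RHS = 7, y in [8, 11]  -> 2 point(s)
  x = 18: RHS = 16, y in [4, 15]  -> 2 point(s)
Affine points: 19. Add the point at infinity: total = 20.

#E(F_19) = 20


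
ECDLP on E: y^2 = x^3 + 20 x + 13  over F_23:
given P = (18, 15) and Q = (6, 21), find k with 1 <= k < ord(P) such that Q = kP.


Enumerate multiples of P until we hit Q = (6, 21):
  1P = (18, 15)
  2P = (13, 20)
  3P = (16, 6)
  4P = (15, 10)
  5P = (3, 10)
  6P = (20, 15)
  7P = (8, 8)
  8P = (6, 21)
Match found at i = 8.

k = 8


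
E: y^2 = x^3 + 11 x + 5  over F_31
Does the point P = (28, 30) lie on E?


Check whether y^2 = x^3 + 11 x + 5 (mod 31) for (x, y) = (28, 30).
LHS: y^2 = 30^2 mod 31 = 1
RHS: x^3 + 11 x + 5 = 28^3 + 11*28 + 5 mod 31 = 7
LHS != RHS

No, not on the curve


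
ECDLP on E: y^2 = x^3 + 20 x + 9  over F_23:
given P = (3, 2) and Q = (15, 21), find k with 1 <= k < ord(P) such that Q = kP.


Enumerate multiples of P until we hit Q = (15, 21):
  1P = (3, 2)
  2P = (7, 20)
  3P = (16, 20)
  4P = (10, 6)
  5P = (0, 3)
  6P = (15, 2)
  7P = (5, 21)
  8P = (19, 7)
  9P = (17, 8)
  10P = (6, 0)
  11P = (17, 15)
  12P = (19, 16)
  13P = (5, 2)
  14P = (15, 21)
Match found at i = 14.

k = 14


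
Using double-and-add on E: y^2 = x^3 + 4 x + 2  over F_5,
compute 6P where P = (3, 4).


k = 6 = 110_2 (binary, LSB first: 011)
Double-and-add from P = (3, 4):
  bit 0 = 0: acc unchanged = O
  bit 1 = 1: acc = O + (3, 1) = (3, 1)
  bit 2 = 1: acc = (3, 1) + (3, 4) = O

6P = O


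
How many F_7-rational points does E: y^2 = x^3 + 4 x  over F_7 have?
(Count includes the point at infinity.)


For each x in F_7, count y with y^2 = x^3 + 4 x + 0 mod 7:
  x = 0: RHS = 0, y in [0]  -> 1 point(s)
  x = 2: RHS = 2, y in [3, 4]  -> 2 point(s)
  x = 3: RHS = 4, y in [2, 5]  -> 2 point(s)
  x = 6: RHS = 2, y in [3, 4]  -> 2 point(s)
Affine points: 7. Add the point at infinity: total = 8.

#E(F_7) = 8


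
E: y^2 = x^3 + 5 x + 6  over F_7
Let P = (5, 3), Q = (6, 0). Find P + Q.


P != Q, so use the chord formula.
s = (y2 - y1) / (x2 - x1) = (4) / (1) mod 7 = 4
x3 = s^2 - x1 - x2 mod 7 = 4^2 - 5 - 6 = 5
y3 = s (x1 - x3) - y1 mod 7 = 4 * (5 - 5) - 3 = 4

P + Q = (5, 4)


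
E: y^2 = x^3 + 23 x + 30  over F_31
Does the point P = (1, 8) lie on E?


Check whether y^2 = x^3 + 23 x + 30 (mod 31) for (x, y) = (1, 8).
LHS: y^2 = 8^2 mod 31 = 2
RHS: x^3 + 23 x + 30 = 1^3 + 23*1 + 30 mod 31 = 23
LHS != RHS

No, not on the curve


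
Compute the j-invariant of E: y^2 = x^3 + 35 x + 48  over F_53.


Delta = -16(4 a^3 + 27 b^2) mod 53 = 34
-1728 * (4 a)^3 = -1728 * (4*35)^3 mod 53 = 15
j = 15 * 34^(-1) mod 53 = 2

j = 2 (mod 53)


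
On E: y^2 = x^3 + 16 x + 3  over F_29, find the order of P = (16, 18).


Compute successive multiples of P until we hit O:
  1P = (16, 18)
  2P = (13, 28)
  3P = (24, 28)
  4P = (25, 7)
  5P = (21, 1)
  6P = (14, 10)
  7P = (15, 15)
  8P = (7, 9)
  ... (continuing to 17P)
  17P = O

ord(P) = 17


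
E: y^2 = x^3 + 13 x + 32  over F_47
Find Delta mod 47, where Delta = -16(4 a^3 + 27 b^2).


4 a^3 + 27 b^2 = 4*13^3 + 27*32^2 = 8788 + 27648 = 36436
Delta = -16 * (36436) = -582976
Delta mod 47 = 12

Delta = 12 (mod 47)


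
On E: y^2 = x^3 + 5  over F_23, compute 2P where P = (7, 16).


Doubling: s = (3 x1^2 + a) / (2 y1)
s = (3*7^2 + 0) / (2*16) mod 23 = 1
x3 = s^2 - 2 x1 mod 23 = 1^2 - 2*7 = 10
y3 = s (x1 - x3) - y1 mod 23 = 1 * (7 - 10) - 16 = 4

2P = (10, 4)


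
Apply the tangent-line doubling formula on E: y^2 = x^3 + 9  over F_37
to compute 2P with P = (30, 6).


Doubling: s = (3 x1^2 + a) / (2 y1)
s = (3*30^2 + 0) / (2*6) mod 37 = 3
x3 = s^2 - 2 x1 mod 37 = 3^2 - 2*30 = 23
y3 = s (x1 - x3) - y1 mod 37 = 3 * (30 - 23) - 6 = 15

2P = (23, 15)


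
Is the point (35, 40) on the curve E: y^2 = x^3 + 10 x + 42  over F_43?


Check whether y^2 = x^3 + 10 x + 42 (mod 43) for (x, y) = (35, 40).
LHS: y^2 = 40^2 mod 43 = 9
RHS: x^3 + 10 x + 42 = 35^3 + 10*35 + 42 mod 43 = 9
LHS = RHS

Yes, on the curve


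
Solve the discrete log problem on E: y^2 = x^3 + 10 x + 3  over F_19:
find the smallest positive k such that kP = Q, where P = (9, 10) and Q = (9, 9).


Enumerate multiples of P until we hit Q = (9, 9):
  1P = (9, 10)
  2P = (18, 12)
  3P = (8, 5)
  4P = (8, 14)
  5P = (18, 7)
  6P = (9, 9)
Match found at i = 6.

k = 6


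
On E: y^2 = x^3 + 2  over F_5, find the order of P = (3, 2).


Compute successive multiples of P until we hit O:
  1P = (3, 2)
  2P = (3, 3)
  3P = O

ord(P) = 3


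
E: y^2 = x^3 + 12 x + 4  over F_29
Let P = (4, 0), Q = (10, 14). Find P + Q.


P != Q, so use the chord formula.
s = (y2 - y1) / (x2 - x1) = (14) / (6) mod 29 = 12
x3 = s^2 - x1 - x2 mod 29 = 12^2 - 4 - 10 = 14
y3 = s (x1 - x3) - y1 mod 29 = 12 * (4 - 14) - 0 = 25

P + Q = (14, 25)


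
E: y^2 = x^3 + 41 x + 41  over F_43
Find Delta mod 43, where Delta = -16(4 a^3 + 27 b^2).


4 a^3 + 27 b^2 = 4*41^3 + 27*41^2 = 275684 + 45387 = 321071
Delta = -16 * (321071) = -5137136
Delta mod 43 = 31

Delta = 31 (mod 43)


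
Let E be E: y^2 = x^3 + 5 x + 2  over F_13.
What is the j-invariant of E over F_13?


Delta = -16(4 a^3 + 27 b^2) mod 13 = 9
-1728 * (4 a)^3 = -1728 * (4*5)^3 mod 13 = 5
j = 5 * 9^(-1) mod 13 = 2

j = 2 (mod 13)


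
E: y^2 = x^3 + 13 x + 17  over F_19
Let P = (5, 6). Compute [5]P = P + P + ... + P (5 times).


k = 5 = 101_2 (binary, LSB first: 101)
Double-and-add from P = (5, 6):
  bit 0 = 1: acc = O + (5, 6) = (5, 6)
  bit 1 = 0: acc unchanged = (5, 6)
  bit 2 = 1: acc = (5, 6) + (8, 5) = (4, 0)

5P = (4, 0)


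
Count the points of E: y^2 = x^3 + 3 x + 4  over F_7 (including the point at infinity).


For each x in F_7, count y with y^2 = x^3 + 3 x + 4 mod 7:
  x = 0: RHS = 4, y in [2, 5]  -> 2 point(s)
  x = 1: RHS = 1, y in [1, 6]  -> 2 point(s)
  x = 2: RHS = 4, y in [2, 5]  -> 2 point(s)
  x = 5: RHS = 4, y in [2, 5]  -> 2 point(s)
  x = 6: RHS = 0, y in [0]  -> 1 point(s)
Affine points: 9. Add the point at infinity: total = 10.

#E(F_7) = 10


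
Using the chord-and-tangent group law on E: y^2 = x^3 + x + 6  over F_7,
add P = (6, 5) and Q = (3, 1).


P != Q, so use the chord formula.
s = (y2 - y1) / (x2 - x1) = (3) / (4) mod 7 = 6
x3 = s^2 - x1 - x2 mod 7 = 6^2 - 6 - 3 = 6
y3 = s (x1 - x3) - y1 mod 7 = 6 * (6 - 6) - 5 = 2

P + Q = (6, 2)


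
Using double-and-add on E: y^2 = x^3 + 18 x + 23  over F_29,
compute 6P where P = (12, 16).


k = 6 = 110_2 (binary, LSB first: 011)
Double-and-add from P = (12, 16):
  bit 0 = 0: acc unchanged = O
  bit 1 = 1: acc = O + (1, 10) = (1, 10)
  bit 2 = 1: acc = (1, 10) + (26, 0) = (1, 19)

6P = (1, 19)


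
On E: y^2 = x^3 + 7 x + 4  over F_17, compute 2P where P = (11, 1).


Doubling: s = (3 x1^2 + a) / (2 y1)
s = (3*11^2 + 7) / (2*1) mod 17 = 15
x3 = s^2 - 2 x1 mod 17 = 15^2 - 2*11 = 16
y3 = s (x1 - x3) - y1 mod 17 = 15 * (11 - 16) - 1 = 9

2P = (16, 9)


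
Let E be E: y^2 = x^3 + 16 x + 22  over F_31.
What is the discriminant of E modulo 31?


4 a^3 + 27 b^2 = 4*16^3 + 27*22^2 = 16384 + 13068 = 29452
Delta = -16 * (29452) = -471232
Delta mod 31 = 30

Delta = 30 (mod 31)


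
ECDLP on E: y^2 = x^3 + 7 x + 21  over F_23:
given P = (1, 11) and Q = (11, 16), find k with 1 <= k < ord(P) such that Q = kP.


Enumerate multiples of P until we hit Q = (11, 16):
  1P = (1, 11)
  2P = (6, 16)
  3P = (17, 19)
  4P = (11, 7)
  5P = (13, 3)
  6P = (12, 4)
  7P = (22, 17)
  8P = (9, 13)
  9P = (3, 0)
  10P = (9, 10)
  11P = (22, 6)
  12P = (12, 19)
  13P = (13, 20)
  14P = (11, 16)
Match found at i = 14.

k = 14


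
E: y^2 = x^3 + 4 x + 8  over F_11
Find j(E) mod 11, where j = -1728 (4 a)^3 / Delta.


Delta = -16(4 a^3 + 27 b^2) mod 11 = 2
-1728 * (4 a)^3 = -1728 * (4*4)^3 mod 11 = 7
j = 7 * 2^(-1) mod 11 = 9

j = 9 (mod 11)


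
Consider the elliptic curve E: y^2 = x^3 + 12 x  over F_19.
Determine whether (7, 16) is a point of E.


Check whether y^2 = x^3 + 12 x + 0 (mod 19) for (x, y) = (7, 16).
LHS: y^2 = 16^2 mod 19 = 9
RHS: x^3 + 12 x + 0 = 7^3 + 12*7 + 0 mod 19 = 9
LHS = RHS

Yes, on the curve


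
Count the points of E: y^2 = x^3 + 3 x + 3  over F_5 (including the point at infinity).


For each x in F_5, count y with y^2 = x^3 + 3 x + 3 mod 5:
  x = 3: RHS = 4, y in [2, 3]  -> 2 point(s)
  x = 4: RHS = 4, y in [2, 3]  -> 2 point(s)
Affine points: 4. Add the point at infinity: total = 5.

#E(F_5) = 5
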